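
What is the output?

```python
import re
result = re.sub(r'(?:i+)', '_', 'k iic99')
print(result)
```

k _c99

This matches one or more of a literal 'i' (non-capturing group).
Matches: at [2:4] → 'ii'.
`sub` substitutes '_' at each match site.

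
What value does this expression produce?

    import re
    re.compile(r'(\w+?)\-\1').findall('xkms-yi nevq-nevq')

['nevq']

`\1` is not a pattern — it's the concrete string captured by group 1, re-applied verbatim.
With a single group, `findall` returns only what that group captured — 1 item.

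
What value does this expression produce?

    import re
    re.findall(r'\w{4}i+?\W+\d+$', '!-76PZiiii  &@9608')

Pattern: exactly 4 of a word character; then one or more of the literal 'i' (lazy), then one or more of a non-word character, then one or more of a digit; then anchored at the end.
Scanning left to right: at [2:18] → '76PZiiii  &@9608'.
With no groups in the pattern, `findall` gives back each whole match — 1 here.

['76PZiiii  &@9608']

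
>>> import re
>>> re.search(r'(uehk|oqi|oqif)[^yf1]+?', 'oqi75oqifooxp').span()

(0, 4)

The match spans [0:4] → 'oqi7'.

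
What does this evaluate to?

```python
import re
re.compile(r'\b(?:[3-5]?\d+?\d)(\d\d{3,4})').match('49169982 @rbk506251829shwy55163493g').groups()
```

('69982',)

Pattern: a word boundary (`\b`, zero-width); then optionally a character in [3-5], then one or more of a digit (lazy), then a digit (non-capturing group); then a digit, then 3 to 4 of a digit (captured).
The `?` after the quantifier makes it lazy — it takes as little as possible before letting the rest of the pattern try.
With `match`, the pattern is implicitly anchored at the beginning.
The match spans [0:8] → '49169982'.
Captured: group 1 = '69982'.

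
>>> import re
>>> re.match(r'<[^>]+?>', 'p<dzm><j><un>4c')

`re.match` won't scan ahead — the pattern has to work from the very first character.
Here the string doesn't start with a match, so the call returns None.

None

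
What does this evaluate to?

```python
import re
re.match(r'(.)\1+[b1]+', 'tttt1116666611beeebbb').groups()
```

('t',)

After group 1 captures some text, `\1` only succeeds where that same text appears again.
With `match`, the pattern is implicitly anchored at the beginning.
The match spans [0:7] → 'tttt111'.
Captured: group 1 = 't'.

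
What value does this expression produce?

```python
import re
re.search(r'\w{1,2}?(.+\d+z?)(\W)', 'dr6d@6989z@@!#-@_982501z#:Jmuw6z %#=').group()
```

'dr6d@6989z@@!#-@_982501z#:Jmuw6z '

This matches 1 to 2 of a word character (lazy); then one or more of any character, then one or more of a digit, then optionally a literal 'z' (captured); then a non-word character (captured).
The match spans [0:33] → 'dr6d@6989z@@!#-@_982501z#:Jmuw6z '.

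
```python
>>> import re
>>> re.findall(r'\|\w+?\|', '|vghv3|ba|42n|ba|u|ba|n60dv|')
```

Matches: at [0:7] → '|vghv3|'; at [9:14] → '|42n|'; at [16:19] → '|u|'; at [21:28] → '|n60dv|'.
`findall` yields the raw match text (4 of them) because the pattern has no groups.

['|vghv3|', '|42n|', '|u|', '|n60dv|']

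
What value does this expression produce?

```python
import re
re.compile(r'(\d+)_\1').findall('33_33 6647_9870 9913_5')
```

['33']

After group 1 captures some text, `\1` only succeeds where that same text appears again.
Matches: at [0:5] match '33_33', group 1 = '33'.
`findall` collects group 1 from the one match (1 total).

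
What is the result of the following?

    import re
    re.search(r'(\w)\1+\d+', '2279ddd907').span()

`\1` is not a pattern — it's the concrete string captured by group 1, re-applied verbatim.
The match spans [0:4] → '2279'.

(0, 4)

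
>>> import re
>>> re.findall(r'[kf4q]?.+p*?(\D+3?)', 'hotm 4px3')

The pattern matches optionally one of [kf4q], then one or more of any character, then zero or more of the literal 'p' (lazy); then one or more of a non-digit, then optionally the literal '3' (captured).
Scanning left to right: at [0:9] match 'hotm 4px3', group 1 = 'x3'.
Because there's exactly one group, `findall` drops the full match and keeps group 1 from the one hit.

['x3']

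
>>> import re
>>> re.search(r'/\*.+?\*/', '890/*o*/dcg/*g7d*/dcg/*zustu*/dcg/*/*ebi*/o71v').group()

'/*o*/'

`search` walks the string left to right and returns the first match it finds.
The match spans [3:8] → '/*o*/'.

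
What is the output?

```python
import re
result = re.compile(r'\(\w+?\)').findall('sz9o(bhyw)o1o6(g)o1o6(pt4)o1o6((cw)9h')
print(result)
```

Walking the string: at [4:10] → '(bhyw)'; at [14:17] → '(g)'; at [21:26] → '(pt4)'; at [31:35] → '(cw)'.
No capturing groups, so `findall` returns the 4 full match strings.

['(bhyw)', '(g)', '(pt4)', '(cw)']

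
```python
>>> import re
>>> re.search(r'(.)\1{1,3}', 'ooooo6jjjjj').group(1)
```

'o'

The backreference `\1` re-matches whatever the first group consumed, character for character.
`search` walks the string left to right and returns the first match it finds.
The match spans [0:4] → 'oooo'.
Captured: group 1 = 'o'.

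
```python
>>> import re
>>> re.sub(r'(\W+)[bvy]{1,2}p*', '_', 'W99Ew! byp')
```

'W99Ew_'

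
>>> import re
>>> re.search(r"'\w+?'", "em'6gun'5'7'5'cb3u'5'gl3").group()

The match spans [2:8] → "'6gun'".

"'6gun'"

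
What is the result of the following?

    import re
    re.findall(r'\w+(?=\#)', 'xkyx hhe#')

['hhe']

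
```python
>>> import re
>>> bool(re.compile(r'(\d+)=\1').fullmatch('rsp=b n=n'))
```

False

`\1` is not a pattern — it's the concrete string captured by group 1, re-applied verbatim.
`fullmatch` succeeds only if the pattern covers the string from start to end.
Here the pattern can't cover the whole string, so the call returns None, and `bool(None)` is False.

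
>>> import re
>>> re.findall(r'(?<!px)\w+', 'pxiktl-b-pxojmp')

The negative lookahead/lookbehind blocks any match where the forbidden context is present.
Matches: at [0:6] → 'pxiktl'; at [7:8] → 'b'; at [9:15] → 'pxojmp'.
Since nothing is captured, `findall` lists the 3 matched substrings directly.

['pxiktl', 'b', 'pxojmp']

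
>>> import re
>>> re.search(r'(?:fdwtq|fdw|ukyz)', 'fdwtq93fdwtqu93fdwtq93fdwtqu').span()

The regex engine tests alternatives in the order written; an earlier branch that matches wins even if a later one would match more.
The match spans [0:5] → 'fdwtq'.

(0, 5)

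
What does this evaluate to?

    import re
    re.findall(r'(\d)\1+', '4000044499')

['0', '4', '9']

`\1` has to match the exact text group 1 already captured.
One capturing group, so `findall` returns just the captured substring from each match — 3 in all.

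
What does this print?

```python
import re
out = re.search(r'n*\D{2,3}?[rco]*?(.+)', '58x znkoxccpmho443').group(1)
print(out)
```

The pattern matches zero or more of the literal 'n', then 2 to 3 of a non-digit (lazy); then zero or more of one of [rco] (lazy); then one or more of any character (captured).
A `+?`/`*?`/`{m,n}?` starts at its minimum and grows only as far as needed for what follows to match.
`re.search` tries every starting position until one works.
The match spans [2:18] → 'x znkoxccpmho443'.
Captured: group 1 = 'znkoxccpmho443'.

znkoxccpmho443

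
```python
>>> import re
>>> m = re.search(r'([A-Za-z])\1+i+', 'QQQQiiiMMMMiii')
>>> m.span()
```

(0, 7)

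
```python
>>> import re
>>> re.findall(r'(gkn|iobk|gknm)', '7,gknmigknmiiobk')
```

['gkn', 'gkn', 'iobk']

Alternation tries branches left to right and keeps the first one that lets the overall match succeed at that position.
Scanning left to right: at [2:5] match 'gkn', group 1 = 'gkn'; at [7:10] match 'gkn', group 1 = 'gkn'; at [12:16] match 'iobk', group 1 = 'iobk'.
`findall` collects group 1 from each match (3 total).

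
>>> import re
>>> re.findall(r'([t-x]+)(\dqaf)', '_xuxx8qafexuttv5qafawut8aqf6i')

[('xuxx', '8qaf'), ('xuttv', '5qaf')]

This matches one or more of a character in [t-x] (captured); then a digit, then the literal 'qaf' (captured).
Scanning left to right: at [1:9] match 'xuxx8qaf', groups = ('xuxx', '8qaf'); at [10:19] match 'xuttv5qaf', groups = ('xuttv', '5qaf').
`findall` packs the 2 group values into a tuple for every match.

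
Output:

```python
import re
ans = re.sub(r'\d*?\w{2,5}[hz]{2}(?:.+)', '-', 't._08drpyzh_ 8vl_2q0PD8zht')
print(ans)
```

This matches zero or more of a digit (lazy), then 2 to 5 of a word character; then exactly 2 of one of [hz]; then one or more of any character (non-capturing group).
Matches: at [3:26] → '08drpyzh_ 8vl_2q0PD8zht'.
`sub` substitutes '-' at each match site.

t._-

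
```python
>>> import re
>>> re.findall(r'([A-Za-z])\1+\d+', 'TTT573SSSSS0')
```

A backreference is literal: `\1` must see the identical characters the first group matched.
One capturing group, so `findall` returns just the captured substring from each match — 2 in all.

['T', 'S']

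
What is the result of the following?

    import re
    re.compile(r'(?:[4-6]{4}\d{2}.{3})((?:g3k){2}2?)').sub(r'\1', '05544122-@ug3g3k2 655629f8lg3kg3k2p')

'05544122-@ug3g3k2 g3kg3k2p'

Pattern: exactly 4 of a character in [4-6], then exactly 2 of a digit, then exactly 3 of any character (non-capturing group); then the literal 'g3k' repeated 2 times, then optionally a literal '2' (captured).
Matches: at [18:34] → '655629f8lg3kg3k2'.
Each match is replaced using the text its own group 1 captured.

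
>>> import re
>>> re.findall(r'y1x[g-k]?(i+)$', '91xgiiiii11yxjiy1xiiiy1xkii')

This matches the literal 'y1x', then optionally a character in [g-k]; then one or more of a literal 'i' (captured); then anchored at the end.
Walking the string: at [21:27] match 'y1xkii', group 1 = 'ii'.
One capturing group, so `findall` returns just the captured substring from the one match — 1 in all.

['ii']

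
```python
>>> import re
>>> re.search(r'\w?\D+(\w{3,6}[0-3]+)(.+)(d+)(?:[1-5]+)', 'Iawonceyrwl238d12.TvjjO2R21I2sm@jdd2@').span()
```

Pattern: optionally a word character, then one or more of a non-digit; then 3 to 6 of a word character, then one or more of a character in [0-3] (captured); then one or more of any character (captured); then one or more of a literal 'd' (captured); then one or more of a character in [1-5] (non-capturing group).
The match spans [0:36] → 'Iawonceyrwl238d12.TvjjO2R21I2sm@jdd2'.

(0, 36)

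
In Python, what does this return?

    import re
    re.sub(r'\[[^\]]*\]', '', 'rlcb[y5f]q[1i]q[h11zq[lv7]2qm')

'rlcbqq2qm'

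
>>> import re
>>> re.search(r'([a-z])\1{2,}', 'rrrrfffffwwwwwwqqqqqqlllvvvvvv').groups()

('r',)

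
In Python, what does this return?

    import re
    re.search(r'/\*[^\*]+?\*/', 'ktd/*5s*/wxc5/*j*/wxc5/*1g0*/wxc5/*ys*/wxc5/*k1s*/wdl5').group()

The match spans [3:9] → '/*5s*/'.

'/*5s*/'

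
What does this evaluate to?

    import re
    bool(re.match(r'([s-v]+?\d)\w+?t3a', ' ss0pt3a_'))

False

`re.match` only tries the pattern at the start of the string.
Here position 0 doesn't satisfy it, so the call returns None, and `bool(None)` is False.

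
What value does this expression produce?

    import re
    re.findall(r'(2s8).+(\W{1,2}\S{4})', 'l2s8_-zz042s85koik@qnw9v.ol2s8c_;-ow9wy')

[('2s8', '-ow9w')]

This matches the literal '2', then the literal 's8' (captured); then one or more of any character; then 1 to 2 of a non-word character, then exactly 4 of a non-whitespace character (captured).
With 2 capturing groups, `findall` returns a 2-tuple per match.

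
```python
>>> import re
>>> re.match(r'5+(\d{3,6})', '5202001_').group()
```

This matches one or more of a literal '5'; then 3 to 6 of a digit (captured).
With `match`, the pattern is implicitly anchored at the beginning.
The match spans [0:7] → '5202001'.
Captured: group 1 = '202001'.

'5202001'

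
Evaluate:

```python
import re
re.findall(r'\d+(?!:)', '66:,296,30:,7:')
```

`(?!…)`/`(?<!…)` only lets a position through if the neighbouring text does NOT match; no characters are consumed.
Scanning left to right: at [0:1] → '6'; at [4:7] → '296'; at [8:9] → '3'.
`findall` yields the raw match text (3 of them) because the pattern has no groups.

['6', '296', '3']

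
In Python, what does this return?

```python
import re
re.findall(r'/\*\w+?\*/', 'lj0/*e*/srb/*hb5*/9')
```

['/*e*/', '/*hb5*/']

Walking the string: at [3:8] → '/*e*/'; at [11:18] → '/*hb5*/'.
With no groups in the pattern, `findall` gives back each whole match — 2 here.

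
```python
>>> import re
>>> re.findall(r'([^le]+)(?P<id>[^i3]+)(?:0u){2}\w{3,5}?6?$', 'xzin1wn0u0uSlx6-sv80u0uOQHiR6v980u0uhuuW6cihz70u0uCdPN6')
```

[('x6-sv80u0uOQHiR6v980u0uhuuW6cihz', '7')]

Pattern: one or more of any character except [le] (captured); then one or more of any character except [i3] (captured as 'id'); then the literal '0u' repeated 2 times, then 3 to 5 of a word character (lazy), then optionally the literal '6'; then anchored at the end.
Scanning left to right: at [13:55] match 'x6-sv80u0uOQHiR6v980u0uhuuW6cihz70u0uCdPN6', groups = ('x6-sv80u0uOQHiR6v980u0uhuuW6cihz', '7').
`findall` packs the 2 group values into a tuple for every match.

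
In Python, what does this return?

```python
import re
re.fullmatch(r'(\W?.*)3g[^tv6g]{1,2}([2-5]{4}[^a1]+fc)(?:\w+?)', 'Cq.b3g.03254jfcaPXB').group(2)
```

The pattern matches optionally a non-word character, then zero or more of any character (captured); then the literal '3g', then 1 to 2 of any character except [tv6g]; then exactly 4 of a character in [2-5], then one or more of any character except [a1], then the literal 'fc' (captured); then one or more of a word character (lazy) (non-capturing group).
For `fullmatch`, every character of the input must be accounted for by the pattern.
The match spans [0:19] → 'Cq.b3g.03254jfcaPXB'.
Captured: group 1 = 'Cq.b', group 2 = '3254jfc'.

'3254jfc'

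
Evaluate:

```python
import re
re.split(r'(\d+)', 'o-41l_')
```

With a capturing group present, the delimiter's captured portion is kept in the result list.

['o-', '41', 'l_']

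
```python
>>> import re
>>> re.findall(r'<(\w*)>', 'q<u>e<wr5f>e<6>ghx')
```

Scanning left to right: at [1:4] match '<u>', group 1 = 'u'; at [5:11] match '<wr5f>', group 1 = 'wr5f'; at [12:15] match '<6>', group 1 = '6'.
One capturing group, so `findall` returns just the captured substring from each match — 3 in all.

['u', 'wr5f', '6']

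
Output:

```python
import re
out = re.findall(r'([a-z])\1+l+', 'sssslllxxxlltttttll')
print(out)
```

['s', 'x', 't']

The backreference `\1` re-matches whatever the first group consumed, character for character.
With a single group, `findall` returns only what that group captured — 3 items.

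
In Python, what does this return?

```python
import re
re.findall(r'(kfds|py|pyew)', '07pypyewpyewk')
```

['py', 'py', 'py']

Alternation isn't longest-match — the leftmost alternative that fits at this position is chosen.
Scanning left to right: at [2:4] match 'py', group 1 = 'py'; at [4:6] match 'py', group 1 = 'py'; at [8:10] match 'py', group 1 = 'py'.
Because there's exactly one group, `findall` drops the full match and keeps group 1 from each hit.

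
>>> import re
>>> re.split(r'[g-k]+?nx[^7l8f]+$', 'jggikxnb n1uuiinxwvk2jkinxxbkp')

['jggikxnb n1uu', '']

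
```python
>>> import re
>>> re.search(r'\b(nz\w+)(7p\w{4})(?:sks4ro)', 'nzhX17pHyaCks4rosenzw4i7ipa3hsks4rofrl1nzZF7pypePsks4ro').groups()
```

This matches a word boundary (`\b`, zero-width); then the literal 'nz', then one or more of a word character (captured); then the literal '7p', then exactly 4 of a word character (captured); then the literal 'sks', then the literal '4ro' (non-capturing group).
`re.search` scans for the first position where the pattern succeeds.
The match spans [0:55] → 'nzhX17pHyaCks4rosenzw4i7ipa3hsks4rofrl1nzZF7pypePsks4ro'.
Captured: group 1 = 'nzhX17pHyaCks4rosenzw4i7ipa3hsks4rofrl1nzZF', group 2 = '7pypeP'.

('nzhX17pHyaCks4rosenzw4i7ipa3hsks4rofrl1nzZF', '7pypeP')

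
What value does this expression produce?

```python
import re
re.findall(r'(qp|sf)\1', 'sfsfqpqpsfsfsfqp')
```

A backreference is literal: `\1` must see the identical characters the first group matched.
One capturing group, so `findall` returns just the captured substring from each match — 3 in all.

['sf', 'qp', 'sf']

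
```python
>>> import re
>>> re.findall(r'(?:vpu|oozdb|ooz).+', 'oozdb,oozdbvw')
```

Matches: at [0:13] → 'oozdb,oozdbvw'.
With no groups in the pattern, `findall` gives back each whole match — 1 here.

['oozdb,oozdbvw']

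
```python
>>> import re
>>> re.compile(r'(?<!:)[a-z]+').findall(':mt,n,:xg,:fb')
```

['t', 'n', 'g', 'b']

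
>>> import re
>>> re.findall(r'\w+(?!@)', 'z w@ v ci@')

Because the assertion is negative and zero-width, positions next to the forbidden text are skipped.
Since nothing is captured, `findall` lists the 3 matched substrings directly.

['z', 'v', 'c']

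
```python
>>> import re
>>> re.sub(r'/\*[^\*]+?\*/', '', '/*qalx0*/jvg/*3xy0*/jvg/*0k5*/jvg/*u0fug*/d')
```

Each match is replaced by ''.

'jvgjvgjvgd'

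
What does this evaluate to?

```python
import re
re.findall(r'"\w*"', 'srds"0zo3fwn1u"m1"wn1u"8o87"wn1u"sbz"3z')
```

['"0zo3fwn1u"', '"wn1u"', '"wn1u"']

Matches: at [4:15] → '"0zo3fwn1u"'; at [17:23] → '"wn1u"'; at [27:33] → '"wn1u"'.
`findall` yields the raw match text (3 of them) because the pattern has no groups.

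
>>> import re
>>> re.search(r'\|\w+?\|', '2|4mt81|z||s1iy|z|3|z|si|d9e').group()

The match spans [1:8] → '|4mt81|'.

'|4mt81|'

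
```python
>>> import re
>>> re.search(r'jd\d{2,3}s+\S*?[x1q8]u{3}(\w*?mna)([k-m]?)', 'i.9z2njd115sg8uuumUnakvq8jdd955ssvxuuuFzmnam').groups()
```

('mUnakvq8jdd955ssvxuuuFzmna', 'm')

The pattern matches the literal 'jd', then 2 to 3 of a digit, then one or more of the literal 's'; then zero or more of a non-whitespace character (lazy); then one of [x1q8], then exactly 3 of the literal 'u'; then zero or more of a word character (lazy), then the literal 'mna' (captured); then optionally a character in [k-m] (captured).
A `+?`/`*?`/`{m,n}?` starts at its minimum and grows only as far as needed for what follows to match.
`re.search` scans for the first position where the pattern succeeds.
The match spans [6:44] → 'jd115sg8uuumUnakvq8jdd955ssvxuuuFzmnam'.
Captured: group 1 = 'mUnakvq8jdd955ssvxuuuFzmna', group 2 = 'm'.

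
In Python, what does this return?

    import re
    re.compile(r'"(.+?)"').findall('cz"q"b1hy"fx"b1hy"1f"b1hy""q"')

Walking the string: at [2:5] match '"q"', group 1 = 'q'; at [9:13] match '"fx"', group 1 = 'fx'; at [17:21] match '"1f"', group 1 = '1f'; at [25:29] match '""q"', group 1 = '"q'.
`findall` collects group 1 from each match (4 total).

['q', 'fx', '1f', '"q']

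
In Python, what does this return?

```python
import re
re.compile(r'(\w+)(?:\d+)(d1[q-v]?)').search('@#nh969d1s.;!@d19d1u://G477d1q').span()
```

The match spans [2:10] → 'nh969d1s'.

(2, 10)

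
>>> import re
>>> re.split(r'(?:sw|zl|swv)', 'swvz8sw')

The regex engine tests alternatives in the order written; an earlier branch that matches wins even if a later one would match more.
Matches to split on: at [0:2] → 'sw'; at [5:7] → 'sw'.
The string is cut at each match, leaving 3 pieces.

['', 'vz8', '']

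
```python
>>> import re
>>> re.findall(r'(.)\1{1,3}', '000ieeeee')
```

['0', 'e']

A backreference is literal: `\1` must see the identical characters the first group matched.
With a single group, `findall` returns only what that group captured — 2 items.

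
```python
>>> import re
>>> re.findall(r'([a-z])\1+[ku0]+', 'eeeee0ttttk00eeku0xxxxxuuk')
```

After group 1 captures some text, `\1` only succeeds where that same text appears again.
Matches: at [0:6] match 'eeeee0', group 1 = 'e'; at [6:13] match 'ttttk00', group 1 = 't'; at [13:18] match 'eeku0', group 1 = 'e'; at [18:26] match 'xxxxxuuk', group 1 = 'x'.
Because there's exactly one group, `findall` drops the full match and keeps group 1 from each hit.

['e', 't', 'e', 'x']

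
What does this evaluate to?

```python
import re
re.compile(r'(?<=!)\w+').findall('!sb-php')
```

The lookaround is zero-width — it requires the adjacent text to match without consuming it, so the asserted text isn't part of the match.
Since nothing is captured, `findall` lists the 1 matched substring directly.

['sb']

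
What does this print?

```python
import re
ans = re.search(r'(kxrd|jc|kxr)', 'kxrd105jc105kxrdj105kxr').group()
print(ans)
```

kxrd

The regex engine tests alternatives in the order written; an earlier branch that matches wins even if a later one would match more.
The match spans [0:4] → 'kxrd'.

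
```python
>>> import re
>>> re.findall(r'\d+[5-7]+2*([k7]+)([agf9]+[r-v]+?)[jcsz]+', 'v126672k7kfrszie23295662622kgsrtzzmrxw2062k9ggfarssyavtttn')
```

[('k7k', 'fr'), ('k', 'gsrt'), ('k', '9ggfar')]

This matches one or more of a digit, then one or more of a character in [5-7], then zero or more of a literal '2'; then one or more of one of [k7] (captured); then one or more of one of [agf9], then one or more of a character in [r-v] (lazy) (captured); then one or more of one of [jcsz].
The `?` after the quantifier makes it lazy — it takes as little as possible before letting the rest of the pattern try.
Walking the string: at [1:14] match '126672k7kfrsz', groups = ('k7k', 'fr'); at [16:34] match '23295662622kgsrtzz', groups = ('k', 'gsrt'); at [38:51] match '2062k9ggfarss', groups = ('k', '9ggfar').
2 groups means each result is a tuple of 2 captured strings — 3 here.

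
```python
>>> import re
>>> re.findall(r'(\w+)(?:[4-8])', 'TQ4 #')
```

['TQ']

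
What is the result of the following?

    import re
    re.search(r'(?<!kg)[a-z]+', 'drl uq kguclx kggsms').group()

'drl'

The negative lookahead/lookbehind blocks any match where the forbidden context is present.
Unlike `match`, `search` isn't anchored — it looks for the pattern anywhere in the string.
The match spans [0:3] → 'drl'.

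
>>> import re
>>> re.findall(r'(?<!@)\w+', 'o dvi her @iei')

['o', 'dvi', 'her', 'ei']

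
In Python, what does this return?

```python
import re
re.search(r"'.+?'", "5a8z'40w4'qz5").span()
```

(4, 10)

`search` walks the string left to right and returns the first match it finds.
The match spans [4:10] → "'40w4'".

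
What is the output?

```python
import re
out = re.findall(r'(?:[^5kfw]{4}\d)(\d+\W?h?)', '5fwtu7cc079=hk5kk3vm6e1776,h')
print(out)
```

['79=h', '776,h']

Because there's exactly one group, `findall` drops the full match and keeps group 1 from each hit.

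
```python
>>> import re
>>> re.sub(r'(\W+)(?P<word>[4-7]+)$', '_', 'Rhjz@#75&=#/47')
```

This matches one or more of a non-word character (captured); then one or more of a character in [4-7] (captured as 'word'); then anchored at the end.
Matches: at [8:14] → '&=#/47'.
Every occurrence is swapped for '_'.

'Rhjz@#75_'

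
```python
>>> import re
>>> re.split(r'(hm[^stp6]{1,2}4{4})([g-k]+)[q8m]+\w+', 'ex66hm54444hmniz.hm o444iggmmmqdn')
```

['ex66', 'hm54444', 'h', '.hm o444iggmmmqdn']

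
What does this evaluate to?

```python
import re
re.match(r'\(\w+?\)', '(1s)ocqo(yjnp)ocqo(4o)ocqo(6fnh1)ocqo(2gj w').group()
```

`re.match` only tries the pattern at the start of the string.
The match spans [0:4] → '(1s)'.

'(1s)'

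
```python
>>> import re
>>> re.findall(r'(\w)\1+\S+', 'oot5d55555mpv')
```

['o']

`\1` has to match the exact text group 1 already captured.
`findall` collects group 1 from the one match (1 total).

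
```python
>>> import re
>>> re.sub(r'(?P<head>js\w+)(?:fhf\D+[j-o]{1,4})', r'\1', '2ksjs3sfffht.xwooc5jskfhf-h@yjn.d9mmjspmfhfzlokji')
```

`\1` in the replacement pulls in group 1's text for each match.

'2ksjs3sfffht.xwooc5jsk.d9mmjspmi'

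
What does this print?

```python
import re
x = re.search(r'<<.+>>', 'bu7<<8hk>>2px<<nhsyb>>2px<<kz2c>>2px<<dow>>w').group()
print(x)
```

<<8hk>>2px<<nhsyb>>2px<<kz2c>>2px<<dow>>

Unlike `match`, `search` isn't anchored — it looks for the pattern anywhere in the string.
The match spans [3:43] → '<<8hk>>2px<<nhsyb>>2px<<kz2c>>2px<<dow>>'.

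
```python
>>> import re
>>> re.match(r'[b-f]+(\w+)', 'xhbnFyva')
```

None

`re.match` won't scan ahead — the pattern has to work from the very first character.
Here the pattern fails at index 0, so the call returns None.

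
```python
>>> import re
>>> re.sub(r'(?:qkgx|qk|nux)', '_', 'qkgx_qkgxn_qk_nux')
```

'___n____'

Branches in `(...|...)` are attempted left-to-right; the first branch that allows the whole pattern to succeed is taken.
Matches: at [0:4] → 'qkgx'; at [5:9] → 'qkgx'; at [11:13] → 'qk'; at [14:17] → 'nux'.
Each match is replaced by '_'.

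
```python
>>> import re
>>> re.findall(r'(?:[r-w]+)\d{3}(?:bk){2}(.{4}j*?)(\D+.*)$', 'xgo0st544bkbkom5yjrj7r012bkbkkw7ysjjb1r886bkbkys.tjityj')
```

[('om5y', 'jrj7r012bkbkkw7ysjjb1r886bkbkys.tjityj')]

Pattern: one or more of a character in [r-w] (non-capturing group); then exactly 3 of a digit, then the literal 'bk' repeated 2 times; then exactly 4 of any character, then zero or more of the literal 'j' (lazy) (captured); then one or more of a non-digit, then zero or more of any character (captured); then anchored at the end.
Lazy quantifiers expand one character at a time until the remainder of the pattern can match.
Scanning left to right: at [4:55] match 'st544bkbkom5yjrj7r012bkbkkw7ysjjb1r886bkbkys.tjityj', groups = ('om5y', 'jrj7r012bkbkkw7ysjjb1r886bkbkys.tjityj').
2 groups means the one result is a tuple of 2 captured strings — 1 here.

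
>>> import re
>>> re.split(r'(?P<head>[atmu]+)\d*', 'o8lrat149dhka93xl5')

Pattern: one or more of one of [atmu] (captured as 'head'); then zero or more of a digit.
Because the pattern has a capturing group, `split` also inserts each captured text between the pieces.

['o8lr', 'at', 'dhk', 'a', 'xl5']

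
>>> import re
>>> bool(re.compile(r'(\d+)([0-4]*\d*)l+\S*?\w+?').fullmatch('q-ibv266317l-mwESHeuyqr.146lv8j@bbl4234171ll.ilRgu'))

The pattern matches one or more of a digit (captured); then zero or more of a character in [0-4], then zero or more of a digit (captured); then one or more of the literal 'l', then zero or more of a non-whitespace character (lazy), then one or more of a word character (lazy).
`re.fullmatch` is like wrapping the pattern in `^…$` (in single-line mode).
Here there's no way to consume every character, so the call returns None, and `bool(None)` is False.

False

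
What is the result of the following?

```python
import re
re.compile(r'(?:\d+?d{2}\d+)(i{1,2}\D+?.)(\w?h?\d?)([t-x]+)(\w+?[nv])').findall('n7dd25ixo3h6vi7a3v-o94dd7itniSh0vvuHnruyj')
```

The pattern matches one or more of a digit (lazy), then exactly 2 of the literal 'd', then one or more of a digit (non-capturing group); then 1 to 2 of the literal 'i', then one or more of a non-digit (lazy), then any character (captured); then optionally a word character, then optionally the literal 'h', then optionally a digit (captured); then one or more of a character in [t-x] (captured); then one or more of a word character (lazy), then one of [nv] (captured).
A non-greedy quantifier consumes as few characters as it can — just enough that the remainder of the pattern still matches from where it stops; whatever follows it matches normally.
Matches: at [1:18] match '7dd25ixo3h6vi7a3v', groups = ('ixo', '3h6', 'v', 'i7a3v'); at [20:37] match '94dd7itniSh0vvuHn', groups = ('itni', 'Sh0', 'vvu', 'Hn').
`findall` packs the 4 group values into a tuple for every match.

[('ixo', '3h6', 'v', 'i7a3v'), ('itni', 'Sh0', 'vvu', 'Hn')]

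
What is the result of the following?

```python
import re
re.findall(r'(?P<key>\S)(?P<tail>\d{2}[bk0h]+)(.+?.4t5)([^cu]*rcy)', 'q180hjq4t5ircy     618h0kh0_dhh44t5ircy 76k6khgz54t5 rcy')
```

[('q', '180h', 'jq4t5', 'ircy'), ('6', '18h0kh0', '_dhh44t5', 'ircy')]

Pattern: a non-whitespace character (captured as 'key'); then exactly 2 of a digit, then one or more of one of [bk0h] (captured as 'tail'); then one or more of any character (lazy), then any character, then the literal '4t5' (captured); then zero or more of any character except [cu], then the literal 'rcy' (captured).
Scanning left to right: at [0:14] match 'q180hjq4t5ircy', groups = ('q', '180h', 'jq4t5', 'ircy'); at [19:39] match '618h0kh0_dhh44t5ircy', groups = ('6', '18h0kh0', '_dhh44t5', 'ircy').
`findall` packs the 4 group values into a tuple for every match.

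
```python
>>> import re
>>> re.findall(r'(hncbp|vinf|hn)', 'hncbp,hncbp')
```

Branches in `(...|...)` are attempted left-to-right; the first branch that allows the whole pattern to succeed is taken.
`findall` collects group 1 from each match (2 total).

['hncbp', 'hncbp']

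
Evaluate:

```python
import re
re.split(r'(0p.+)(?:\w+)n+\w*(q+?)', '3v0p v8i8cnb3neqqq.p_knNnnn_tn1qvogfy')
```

['3v', '0p v8i8cnb3neqqq.p_knNnnn_', 'q', 'vogfy']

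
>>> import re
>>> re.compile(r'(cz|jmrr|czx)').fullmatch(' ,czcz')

None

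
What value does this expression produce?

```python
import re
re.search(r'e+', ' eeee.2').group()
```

Pattern: one or more of a literal 'e'.
`re.search` tries every starting position until one works.
The match spans [1:5] → 'eeee'.

'eeee'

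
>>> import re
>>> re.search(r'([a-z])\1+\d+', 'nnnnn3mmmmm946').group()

'nnnnn3'

`\1` has to match the exact text group 1 already captured.
`re.search` tries every starting position until one works.
The match spans [0:6] → 'nnnnn3'.
Captured: group 1 = 'n'.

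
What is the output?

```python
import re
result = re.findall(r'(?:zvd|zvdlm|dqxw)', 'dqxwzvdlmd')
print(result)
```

['dqxw', 'zvd']

Branches in `(...|...)` are attempted left-to-right; the first branch that allows the whole pattern to succeed is taken.
With no groups in the pattern, `findall` gives back each whole match — 2 here.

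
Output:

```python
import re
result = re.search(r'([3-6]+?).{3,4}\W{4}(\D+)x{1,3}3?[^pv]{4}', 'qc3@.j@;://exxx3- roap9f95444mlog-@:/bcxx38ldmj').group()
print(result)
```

3@.j@;://exxx3- ro

The match spans [2:20] → '3@.j@;://exxx3- ro'.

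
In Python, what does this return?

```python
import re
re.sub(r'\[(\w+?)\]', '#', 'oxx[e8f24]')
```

'oxx#'

Each match is replaced by '#'.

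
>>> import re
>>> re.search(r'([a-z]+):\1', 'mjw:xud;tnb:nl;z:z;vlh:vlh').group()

'z:z'

A backreference is literal: `\1` must see the identical characters the first group matched.
Unlike `match`, `search` isn't anchored — it looks for the pattern anywhere in the string.
The match spans [15:18] → 'z:z'.
Captured: group 1 = 'z'.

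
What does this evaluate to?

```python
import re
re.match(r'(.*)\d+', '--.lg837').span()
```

(0, 8)

Pattern: zero or more of any character (captured); then one or more of a digit.
With `match`, the pattern is implicitly anchored at the beginning.
The match spans [0:8] → '--.lg837'.
Captured: group 1 = '--.lg83'.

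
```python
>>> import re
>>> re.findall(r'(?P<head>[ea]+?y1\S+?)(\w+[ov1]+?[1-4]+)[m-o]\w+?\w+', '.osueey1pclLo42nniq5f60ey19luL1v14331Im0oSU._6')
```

[('eey1p', 'clLo42')]

This matches one or more of one of [ea] (lazy), then the literal 'y1', then one or more of a non-whitespace character (lazy) (captured as 'head'); then one or more of a word character, then one or more of one of [ov1] (lazy), then one or more of a character in [1-4] (captured); then a character in [m-o]; then one or more of a word character (lazy), then one or more of a word character.
Lazy quantifiers expand one character at a time until the remainder of the pattern can match.
Walking the string: at [4:43] match 'eey1pclLo42nniq5f60ey19luL1v14331Im0oSU', groups = ('eey1p', 'clLo42').
2 groups means the one result is a tuple of 2 captured strings — 1 here.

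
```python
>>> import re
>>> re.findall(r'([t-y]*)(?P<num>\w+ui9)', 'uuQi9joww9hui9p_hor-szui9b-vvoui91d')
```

[('uu', 'Qi9joww9hui9'), ('', 'szui9'), ('vv', 'oui9')]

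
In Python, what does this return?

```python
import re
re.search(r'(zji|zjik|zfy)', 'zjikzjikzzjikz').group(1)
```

'zji'

The regex engine tests alternatives in the order written; an earlier branch that matches wins even if a later one would match more.
Unlike `match`, `search` isn't anchored — it looks for the pattern anywhere in the string.
The match spans [0:3] → 'zji'.
Captured: group 1 = 'zji'.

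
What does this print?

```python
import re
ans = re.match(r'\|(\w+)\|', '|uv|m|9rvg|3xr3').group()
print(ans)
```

|uv|

`re.match` won't scan ahead — the pattern has to work from the very first character.
The match spans [0:4] → '|uv|'.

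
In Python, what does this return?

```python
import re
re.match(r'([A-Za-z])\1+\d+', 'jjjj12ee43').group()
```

`\1` is not a pattern — it's the concrete string captured by group 1, re-applied verbatim.
`re.match` only tries the pattern at the start of the string.
The match spans [0:6] → 'jjjj12'.
Captured: group 1 = 'j'.

'jjjj12'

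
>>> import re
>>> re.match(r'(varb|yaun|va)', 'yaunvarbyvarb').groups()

('yaun',)

With `match`, the pattern is implicitly anchored at the beginning.
The match spans [0:4] → 'yaun'.
Captured: group 1 = 'yaun'.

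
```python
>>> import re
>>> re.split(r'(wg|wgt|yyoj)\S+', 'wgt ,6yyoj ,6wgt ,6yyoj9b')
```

['', 'wg', ' ,6yyoj ,6', 'wg', ' ,6', 'yyoj', '']

Matches to split on: at [0:3] → 'wgt'; at [13:16] → 'wgt'; at [19:25] → 'yyoj9b'.
The group in the pattern means `split` returns the separators' captures alongside the pieces.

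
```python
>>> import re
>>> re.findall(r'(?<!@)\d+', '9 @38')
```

The negative lookahead/lookbehind blocks any match where the forbidden context is present.
No capturing groups, so `findall` returns the 2 full match strings.

['9', '8']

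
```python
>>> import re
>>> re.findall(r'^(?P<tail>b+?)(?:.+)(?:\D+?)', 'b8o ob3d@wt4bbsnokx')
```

['b']

This matches anchored at the start of the string; then one or more of a literal 'b' (lazy) (captured as 'tail'); then one or more of any character (non-capturing group); then one or more of a non-digit (lazy) (non-capturing group).
Matches: at [0:19] match 'b8o ob3d@wt4bbsnokx', group 1 = 'b'.
`findall` collects group 1 from the one match (1 total).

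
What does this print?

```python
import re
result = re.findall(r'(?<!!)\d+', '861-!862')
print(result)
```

['861', '62']

The negative lookahead/lookbehind blocks any match where the forbidden context is present.
Walking the string: at [0:3] → '861'; at [6:8] → '62'.
Since nothing is captured, `findall` lists the 2 matched substrings directly.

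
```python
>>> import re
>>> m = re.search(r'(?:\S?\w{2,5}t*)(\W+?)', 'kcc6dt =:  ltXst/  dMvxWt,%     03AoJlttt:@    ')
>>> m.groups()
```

Pattern: optionally a non-whitespace character, then 2 to 5 of a word character, then zero or more of a literal 't' (non-capturing group); then one or more of a non-word character (lazy) (captured).
`re.search` scans for the first position where the pattern succeeds.
The match spans [0:7] → 'kcc6dt '.
Captured: group 1 = ' '.

(' ',)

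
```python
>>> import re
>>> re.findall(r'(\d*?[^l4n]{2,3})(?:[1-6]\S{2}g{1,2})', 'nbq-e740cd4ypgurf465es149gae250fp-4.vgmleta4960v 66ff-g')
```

The pattern matches zero or more of a digit (lazy), then 2 to 3 of any character except [l4n] (captured); then a character in [1-6], then exactly 2 of a non-whitespace character, then 1 to 2 of the literal 'g' (non-capturing group).
Walking the string: at [5:14] match '740cd4ypg', group 1 = '740cd'; at [17:26] match '465es149g', group 1 = '465es'; at [28:38] match '250fp-4.vg', group 1 = '250fp-'.
With a single group, `findall` returns only what that group captured — 3 items.

['740cd', '465es', '250fp-']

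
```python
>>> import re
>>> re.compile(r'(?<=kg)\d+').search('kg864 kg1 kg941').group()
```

'864'

The positive lookaround only admits positions where the adjacent text matches; those characters stay outside the span.
`search` walks the string left to right and returns the first match it finds.
The match spans [2:5] → '864'.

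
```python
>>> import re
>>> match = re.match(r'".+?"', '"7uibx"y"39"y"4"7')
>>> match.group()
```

'"7uibx"'

`re.match` won't scan ahead — the pattern has to work from the very first character.
The match spans [0:7] → '"7uibx"'.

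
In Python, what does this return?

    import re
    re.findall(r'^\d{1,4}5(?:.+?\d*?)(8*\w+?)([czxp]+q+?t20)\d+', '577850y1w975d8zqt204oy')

[('y1w975d8', 'zqt20')]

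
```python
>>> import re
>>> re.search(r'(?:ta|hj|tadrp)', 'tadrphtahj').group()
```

'ta'

Branches in `(...|...)` are attempted left-to-right; the first branch that allows the whole pattern to succeed is taken.
The match spans [0:2] → 'ta'.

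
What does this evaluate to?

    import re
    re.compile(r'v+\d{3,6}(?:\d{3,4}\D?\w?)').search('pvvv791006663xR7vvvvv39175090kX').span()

(1, 15)

The pattern matches one or more of a literal 'v'; then 3 to 6 of a digit; then 3 to 4 of a digit, then optionally a non-digit, then optionally a word character (non-capturing group).
`re.search` tries every starting position until one works.
The match spans [1:15] → 'vvv791006663xR'.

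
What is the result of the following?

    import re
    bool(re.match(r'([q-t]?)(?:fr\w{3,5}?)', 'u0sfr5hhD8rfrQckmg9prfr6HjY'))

This matches optionally a character in [q-t] (captured); then the literal 'fr', then 3 to 5 of a word character (lazy) (non-capturing group).
With `match`, the pattern is implicitly anchored at the beginning.
Here the pattern fails at index 0, so the call returns None, and `bool(None)` is False.

False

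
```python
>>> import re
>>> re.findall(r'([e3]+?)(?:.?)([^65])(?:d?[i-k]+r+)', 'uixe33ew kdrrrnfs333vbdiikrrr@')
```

[('333', 'b')]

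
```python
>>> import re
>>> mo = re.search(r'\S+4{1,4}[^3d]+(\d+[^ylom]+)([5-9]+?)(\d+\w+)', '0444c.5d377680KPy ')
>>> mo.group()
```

'0444c.5d377680KPy'

Pattern: one or more of a non-whitespace character, then 1 to 4 of the literal '4', then one or more of any character except [3d]; then one or more of a digit, then one or more of any character except [ylom] (captured); then one or more of a character in [5-9] (lazy) (captured); then one or more of a digit, then one or more of a word character (captured).
The match spans [0:17] → '0444c.5d377680KPy'.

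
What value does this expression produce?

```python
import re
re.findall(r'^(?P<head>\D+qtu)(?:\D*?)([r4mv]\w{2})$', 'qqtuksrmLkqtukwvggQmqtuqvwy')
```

Pattern: anchored at the start of the string; then one or more of a non-digit, then the literal 'qtu' (captured as 'head'); then zero or more of a non-digit (lazy) (non-capturing group); then one of [r4mv], then exactly 2 of a word character (captured); then anchored at the end.
With 2 capturing groups, `findall` returns a 2-tuple per match.

[('qqtuksrmLkqtukwvggQmqtu', 'vwy')]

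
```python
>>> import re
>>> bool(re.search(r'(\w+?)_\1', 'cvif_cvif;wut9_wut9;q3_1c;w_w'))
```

True

After group 1 captures some text, `\1` only succeeds where that same text appears again.
The match spans [0:9] → 'cvif_cvif'.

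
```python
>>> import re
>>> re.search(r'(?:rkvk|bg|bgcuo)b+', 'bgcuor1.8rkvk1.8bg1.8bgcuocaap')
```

Here no position works, so the call returns None.

None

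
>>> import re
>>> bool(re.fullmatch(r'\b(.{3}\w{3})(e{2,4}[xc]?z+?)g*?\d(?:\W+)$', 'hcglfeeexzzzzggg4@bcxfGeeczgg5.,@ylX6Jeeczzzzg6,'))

False

`re.fullmatch` is like wrapping the pattern in `^…$` (in single-line mode).
Here there's no way to consume every character, so the call returns None, and `bool(None)` is False.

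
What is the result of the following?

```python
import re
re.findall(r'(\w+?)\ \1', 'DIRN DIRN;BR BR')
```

After group 1 captures some text, `\1` only succeeds where that same text appears again.
One capturing group, so `findall` returns just the captured substring from each match — 2 in all.

['DIRN', 'BR']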